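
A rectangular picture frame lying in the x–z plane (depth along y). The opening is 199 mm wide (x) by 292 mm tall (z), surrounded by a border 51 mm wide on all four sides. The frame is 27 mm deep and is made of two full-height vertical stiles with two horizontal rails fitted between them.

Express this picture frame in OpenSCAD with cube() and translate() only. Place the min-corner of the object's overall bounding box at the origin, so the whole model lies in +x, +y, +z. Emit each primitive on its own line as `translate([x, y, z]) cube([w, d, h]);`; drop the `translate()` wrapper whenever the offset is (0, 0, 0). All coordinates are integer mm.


cube([51, 27, 394]);
translate([250, 0, 0]) cube([51, 27, 394]);
translate([51, 0, 0]) cube([199, 27, 51]);
translate([51, 0, 343]) cube([199, 27, 51]);


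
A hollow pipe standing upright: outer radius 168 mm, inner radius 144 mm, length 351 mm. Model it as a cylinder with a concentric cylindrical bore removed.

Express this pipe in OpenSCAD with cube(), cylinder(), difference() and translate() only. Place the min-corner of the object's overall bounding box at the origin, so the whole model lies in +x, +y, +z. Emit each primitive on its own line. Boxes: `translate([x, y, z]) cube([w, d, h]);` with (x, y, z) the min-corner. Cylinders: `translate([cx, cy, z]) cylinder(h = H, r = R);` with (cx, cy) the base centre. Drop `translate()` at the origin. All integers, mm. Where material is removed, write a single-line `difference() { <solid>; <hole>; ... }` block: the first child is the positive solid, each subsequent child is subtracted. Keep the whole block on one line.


difference() { translate([168, 168, 0]) cylinder(h = 351, r = 168); translate([168, 168, 0]) cylinder(h = 351, r = 144); }


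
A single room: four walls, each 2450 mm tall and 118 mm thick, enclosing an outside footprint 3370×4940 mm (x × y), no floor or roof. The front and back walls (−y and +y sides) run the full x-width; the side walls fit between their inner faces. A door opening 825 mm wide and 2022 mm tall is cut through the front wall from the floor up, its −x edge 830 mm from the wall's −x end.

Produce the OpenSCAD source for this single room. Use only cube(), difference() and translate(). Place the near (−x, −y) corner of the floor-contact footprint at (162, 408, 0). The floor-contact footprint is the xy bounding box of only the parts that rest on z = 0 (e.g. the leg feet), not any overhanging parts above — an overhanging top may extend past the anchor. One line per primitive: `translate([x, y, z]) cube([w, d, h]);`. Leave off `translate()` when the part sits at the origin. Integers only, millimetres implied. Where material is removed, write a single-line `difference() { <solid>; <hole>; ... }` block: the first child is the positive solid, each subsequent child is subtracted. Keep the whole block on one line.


difference() { translate([162, 408, 0]) cube([3370, 118, 2450]); translate([992, 408, 0]) cube([825, 118, 2022]); }
translate([162, 5230, 0]) cube([3370, 118, 2450]);
translate([162, 526, 0]) cube([118, 4704, 2450]);
translate([3414, 526, 0]) cube([118, 4704, 2450]);


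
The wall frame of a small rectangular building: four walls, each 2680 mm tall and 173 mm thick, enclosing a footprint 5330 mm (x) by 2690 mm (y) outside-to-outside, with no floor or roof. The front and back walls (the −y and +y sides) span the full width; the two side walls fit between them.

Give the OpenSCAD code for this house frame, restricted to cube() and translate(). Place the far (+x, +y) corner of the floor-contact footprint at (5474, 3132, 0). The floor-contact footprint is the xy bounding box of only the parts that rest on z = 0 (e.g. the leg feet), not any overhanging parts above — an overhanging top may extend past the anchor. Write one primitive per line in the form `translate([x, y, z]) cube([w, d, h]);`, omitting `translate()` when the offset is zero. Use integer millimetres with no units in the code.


translate([144, 442, 0]) cube([5330, 173, 2680]);
translate([144, 2959, 0]) cube([5330, 173, 2680]);
translate([144, 615, 0]) cube([173, 2344, 2680]);
translate([5301, 615, 0]) cube([173, 2344, 2680]);


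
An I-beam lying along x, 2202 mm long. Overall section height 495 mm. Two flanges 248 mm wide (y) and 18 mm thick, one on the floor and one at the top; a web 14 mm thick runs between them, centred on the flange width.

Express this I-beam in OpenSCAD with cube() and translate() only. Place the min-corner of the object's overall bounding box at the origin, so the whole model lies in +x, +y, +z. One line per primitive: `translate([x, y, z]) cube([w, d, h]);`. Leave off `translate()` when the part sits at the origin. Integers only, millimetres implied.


cube([2202, 248, 18]);
translate([0, 117, 18]) cube([2202, 14, 459]);
translate([0, 0, 477]) cube([2202, 248, 18]);


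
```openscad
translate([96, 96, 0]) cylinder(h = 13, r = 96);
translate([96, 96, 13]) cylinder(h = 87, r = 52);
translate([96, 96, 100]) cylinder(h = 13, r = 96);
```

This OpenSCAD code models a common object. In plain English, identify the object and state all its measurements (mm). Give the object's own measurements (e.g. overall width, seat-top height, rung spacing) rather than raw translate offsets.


A spool: two coaxial disc flanges of radius 96 mm and thickness 13 mm, joined by a core cylinder of radius 52 mm and height 87 mm. The lower flange rests on z = 0 and the three cylinders share a vertical axis.


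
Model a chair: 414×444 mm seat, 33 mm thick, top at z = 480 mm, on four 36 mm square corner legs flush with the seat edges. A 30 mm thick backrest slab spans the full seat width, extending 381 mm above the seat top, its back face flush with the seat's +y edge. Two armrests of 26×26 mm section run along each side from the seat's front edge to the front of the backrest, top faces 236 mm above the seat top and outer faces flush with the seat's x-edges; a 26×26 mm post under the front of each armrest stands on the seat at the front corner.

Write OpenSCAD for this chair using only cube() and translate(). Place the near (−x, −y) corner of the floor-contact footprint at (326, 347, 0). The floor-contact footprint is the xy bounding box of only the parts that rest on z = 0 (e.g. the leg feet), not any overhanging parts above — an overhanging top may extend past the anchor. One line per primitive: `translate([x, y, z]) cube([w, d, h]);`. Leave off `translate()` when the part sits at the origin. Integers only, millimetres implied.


translate([326, 347, 447]) cube([414, 444, 33]);
translate([326, 347, 0]) cube([36, 36, 447]);
translate([704, 347, 0]) cube([36, 36, 447]);
translate([326, 755, 0]) cube([36, 36, 447]);
translate([704, 755, 0]) cube([36, 36, 447]);
translate([326, 761, 480]) cube([414, 30, 381]);
translate([326, 347, 690]) cube([26, 414, 26]);
translate([714, 347, 690]) cube([26, 414, 26]);
translate([326, 347, 480]) cube([26, 26, 210]);
translate([714, 347, 480]) cube([26, 26, 210]);


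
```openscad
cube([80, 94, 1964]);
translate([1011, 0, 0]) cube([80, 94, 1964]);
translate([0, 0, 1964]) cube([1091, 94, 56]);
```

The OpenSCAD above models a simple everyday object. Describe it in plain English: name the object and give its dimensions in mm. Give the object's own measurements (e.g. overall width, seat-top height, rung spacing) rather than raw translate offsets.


A door frame. The clear opening is 931 mm wide and 1964 mm high. Two 80 mm wide jambs, 94 mm deep, stand either side of the opening from the floor to the top of the opening. A 56 mm thick head sits across the top of both jambs, spanning the full outside width of the frame.


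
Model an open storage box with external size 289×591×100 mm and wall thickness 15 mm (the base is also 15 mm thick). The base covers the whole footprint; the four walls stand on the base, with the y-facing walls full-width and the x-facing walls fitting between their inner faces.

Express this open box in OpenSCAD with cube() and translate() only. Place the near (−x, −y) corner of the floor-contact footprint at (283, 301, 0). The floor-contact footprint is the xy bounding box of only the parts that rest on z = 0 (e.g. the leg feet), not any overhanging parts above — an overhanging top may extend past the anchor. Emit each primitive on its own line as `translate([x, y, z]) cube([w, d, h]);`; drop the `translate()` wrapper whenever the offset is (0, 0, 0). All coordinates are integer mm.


translate([283, 301, 0]) cube([289, 591, 15]);
translate([283, 301, 15]) cube([289, 15, 85]);
translate([283, 877, 15]) cube([289, 15, 85]);
translate([283, 316, 15]) cube([15, 561, 85]);
translate([557, 316, 15]) cube([15, 561, 85]);


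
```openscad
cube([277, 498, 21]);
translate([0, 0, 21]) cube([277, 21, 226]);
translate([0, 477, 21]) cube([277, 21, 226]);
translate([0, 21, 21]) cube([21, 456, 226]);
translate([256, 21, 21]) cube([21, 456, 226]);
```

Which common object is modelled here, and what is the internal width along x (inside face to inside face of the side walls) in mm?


An open box. The internal width is 235 mm.

A 277×498 base slab with four walls standing on it — an open box. The base is 277 mm wide and the walls are 21 mm thick, so the internal width is 277 − 2 × 21 = 235 mm.


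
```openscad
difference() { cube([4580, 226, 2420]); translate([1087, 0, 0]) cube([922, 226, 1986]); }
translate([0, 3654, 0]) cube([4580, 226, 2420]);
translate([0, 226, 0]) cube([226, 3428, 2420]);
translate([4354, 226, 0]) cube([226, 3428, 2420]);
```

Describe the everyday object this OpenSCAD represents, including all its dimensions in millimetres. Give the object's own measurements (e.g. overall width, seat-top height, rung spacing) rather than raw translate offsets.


A single room: four walls, each 2420 mm tall and 226 mm thick, enclosing an outside footprint 4580×3880 mm (x × y), no floor or roof. The front and back walls (−y and +y sides) run the full x-width; the side walls fit between their inner faces. A door opening 922 mm wide and 1986 mm tall is cut through the front wall from the floor up, its −x edge 1087 mm from the wall's −x end.


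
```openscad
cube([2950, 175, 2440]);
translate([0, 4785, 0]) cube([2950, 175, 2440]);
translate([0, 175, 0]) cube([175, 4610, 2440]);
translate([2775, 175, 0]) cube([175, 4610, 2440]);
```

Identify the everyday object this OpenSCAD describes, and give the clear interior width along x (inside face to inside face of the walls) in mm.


A house (or room) frame. The interior width is 2600 mm.

Four 2440 mm walls enclosing a rectangle with no floor or roof — a room or house frame. Outside width is 2950 mm and wall thickness is 175 mm, so the interior width is 2950 − 2 × 175 = 2600 mm.


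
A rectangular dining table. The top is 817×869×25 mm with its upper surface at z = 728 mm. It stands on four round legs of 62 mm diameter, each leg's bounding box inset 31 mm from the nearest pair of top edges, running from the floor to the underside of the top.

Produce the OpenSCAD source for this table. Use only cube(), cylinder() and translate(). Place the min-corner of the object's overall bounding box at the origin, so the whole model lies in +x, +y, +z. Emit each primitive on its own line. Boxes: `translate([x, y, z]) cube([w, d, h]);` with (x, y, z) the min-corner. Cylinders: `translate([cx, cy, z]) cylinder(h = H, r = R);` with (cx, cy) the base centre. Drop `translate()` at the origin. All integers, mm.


translate([0, 0, 703]) cube([817, 869, 25]);
translate([62, 62, 0]) cylinder(h = 703, r = 31);
translate([755, 62, 0]) cylinder(h = 703, r = 31);
translate([62, 807, 0]) cylinder(h = 703, r = 31);
translate([755, 807, 0]) cylinder(h = 703, r = 31);


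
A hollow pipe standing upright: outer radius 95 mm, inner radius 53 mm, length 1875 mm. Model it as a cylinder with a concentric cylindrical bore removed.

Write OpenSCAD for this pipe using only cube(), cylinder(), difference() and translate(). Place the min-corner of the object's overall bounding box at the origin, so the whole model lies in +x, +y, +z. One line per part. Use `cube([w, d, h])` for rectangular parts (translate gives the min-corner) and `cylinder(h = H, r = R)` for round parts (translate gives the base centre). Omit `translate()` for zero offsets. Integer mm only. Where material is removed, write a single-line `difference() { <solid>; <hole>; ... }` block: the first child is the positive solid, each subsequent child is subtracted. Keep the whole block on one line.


difference() { translate([95, 95, 0]) cylinder(h = 1875, r = 95); translate([95, 95, 0]) cylinder(h = 1875, r = 53); }


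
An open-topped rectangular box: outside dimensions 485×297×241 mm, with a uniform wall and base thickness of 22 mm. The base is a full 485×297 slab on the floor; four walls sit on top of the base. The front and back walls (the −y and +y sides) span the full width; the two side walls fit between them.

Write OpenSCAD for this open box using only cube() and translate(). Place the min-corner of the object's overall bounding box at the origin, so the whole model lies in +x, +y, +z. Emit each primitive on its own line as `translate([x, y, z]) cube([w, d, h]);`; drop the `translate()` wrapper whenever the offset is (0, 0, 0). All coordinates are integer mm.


cube([485, 297, 22]);
translate([0, 0, 22]) cube([485, 22, 219]);
translate([0, 275, 22]) cube([485, 22, 219]);
translate([0, 22, 22]) cube([22, 253, 219]);
translate([463, 22, 22]) cube([22, 253, 219]);


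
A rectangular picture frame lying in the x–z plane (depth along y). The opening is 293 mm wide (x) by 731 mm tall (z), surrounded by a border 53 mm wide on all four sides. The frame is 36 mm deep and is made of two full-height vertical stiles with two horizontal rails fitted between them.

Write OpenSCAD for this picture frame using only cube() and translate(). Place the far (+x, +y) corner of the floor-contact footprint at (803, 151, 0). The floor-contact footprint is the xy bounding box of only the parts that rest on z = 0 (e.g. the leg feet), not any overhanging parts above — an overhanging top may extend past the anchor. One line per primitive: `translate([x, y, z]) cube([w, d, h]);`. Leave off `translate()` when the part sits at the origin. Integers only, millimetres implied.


translate([404, 115, 0]) cube([53, 36, 837]);
translate([750, 115, 0]) cube([53, 36, 837]);
translate([457, 115, 0]) cube([293, 36, 53]);
translate([457, 115, 784]) cube([293, 36, 53]);


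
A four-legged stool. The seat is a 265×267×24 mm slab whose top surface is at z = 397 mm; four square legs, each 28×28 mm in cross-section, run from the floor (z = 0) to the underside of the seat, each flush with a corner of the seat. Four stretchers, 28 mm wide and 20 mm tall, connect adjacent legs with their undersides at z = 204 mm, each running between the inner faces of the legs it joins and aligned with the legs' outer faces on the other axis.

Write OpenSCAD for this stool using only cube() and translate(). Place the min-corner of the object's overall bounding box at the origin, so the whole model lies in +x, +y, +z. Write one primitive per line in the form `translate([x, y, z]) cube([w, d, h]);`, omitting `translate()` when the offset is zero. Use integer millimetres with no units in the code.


// leg_h = 397 - 24 = 373
// stretcher span = 265 - 2*28 = 209
translate([0, 0, 373]) cube([265, 267, 24]);
cube([28, 28, 373]);
translate([237, 0, 0]) cube([28, 28, 373]);
translate([0, 239, 0]) cube([28, 28, 373]);
translate([237, 239, 0]) cube([28, 28, 373]);
translate([28, 0, 204]) cube([209, 28, 20]);
translate([28, 239, 204]) cube([209, 28, 20]);
translate([0, 28, 204]) cube([28, 211, 20]);
translate([237, 28, 204]) cube([28, 211, 20]);


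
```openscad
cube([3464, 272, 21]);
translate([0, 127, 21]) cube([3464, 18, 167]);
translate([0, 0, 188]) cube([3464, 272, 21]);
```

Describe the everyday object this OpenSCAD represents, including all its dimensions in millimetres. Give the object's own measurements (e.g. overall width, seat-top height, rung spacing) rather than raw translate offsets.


An I-beam lying along x, 3464 mm long. Overall section height 209 mm. Two flanges 272 mm wide (y) and 21 mm thick, one on the floor and one at the top; a web 18 mm thick runs between them, centred on the flange width.


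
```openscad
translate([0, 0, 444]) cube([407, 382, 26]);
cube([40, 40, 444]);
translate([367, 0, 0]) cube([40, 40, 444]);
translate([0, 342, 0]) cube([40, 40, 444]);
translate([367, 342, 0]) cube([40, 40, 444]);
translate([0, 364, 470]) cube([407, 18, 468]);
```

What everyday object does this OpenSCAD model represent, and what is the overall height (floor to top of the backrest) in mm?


A chair. The overall height is 938 mm.

A slab on four corner posts with a tall panel at the back — a chair. The seat slab sits at z = 444 with thickness 26, and the 468 mm backrest starts at the seat top, so the overall height is 444 + 26 + 468 = 938 mm.


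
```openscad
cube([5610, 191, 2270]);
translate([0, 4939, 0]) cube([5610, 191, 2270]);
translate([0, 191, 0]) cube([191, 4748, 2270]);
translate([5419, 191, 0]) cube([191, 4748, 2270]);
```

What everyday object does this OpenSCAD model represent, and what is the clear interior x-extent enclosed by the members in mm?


A house (or room) frame. The interior width is 5228 mm.

Four 2270 mm walls enclosing a rectangle with no floor or roof — a room or house frame. Outside width is 5610 mm and wall thickness is 191 mm, so the interior width is 5610 − 2 × 191 = 5228 mm.


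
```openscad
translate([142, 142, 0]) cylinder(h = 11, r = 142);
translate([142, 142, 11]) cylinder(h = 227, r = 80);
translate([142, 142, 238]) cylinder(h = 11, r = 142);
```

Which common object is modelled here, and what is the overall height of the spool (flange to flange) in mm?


A spool. The overall height is 249 mm.

Three coaxial cylinders, large–small–large — a spool. Two 11 mm flanges and a 227 mm core give 11 + 227 + 11 = 249 mm.


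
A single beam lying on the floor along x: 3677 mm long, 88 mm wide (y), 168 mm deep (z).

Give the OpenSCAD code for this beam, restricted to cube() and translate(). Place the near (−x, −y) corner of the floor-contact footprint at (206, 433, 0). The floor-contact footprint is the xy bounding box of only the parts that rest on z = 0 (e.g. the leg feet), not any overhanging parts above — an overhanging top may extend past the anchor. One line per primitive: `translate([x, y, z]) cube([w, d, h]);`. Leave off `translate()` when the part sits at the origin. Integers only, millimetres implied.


translate([206, 433, 0]) cube([3677, 88, 168]);


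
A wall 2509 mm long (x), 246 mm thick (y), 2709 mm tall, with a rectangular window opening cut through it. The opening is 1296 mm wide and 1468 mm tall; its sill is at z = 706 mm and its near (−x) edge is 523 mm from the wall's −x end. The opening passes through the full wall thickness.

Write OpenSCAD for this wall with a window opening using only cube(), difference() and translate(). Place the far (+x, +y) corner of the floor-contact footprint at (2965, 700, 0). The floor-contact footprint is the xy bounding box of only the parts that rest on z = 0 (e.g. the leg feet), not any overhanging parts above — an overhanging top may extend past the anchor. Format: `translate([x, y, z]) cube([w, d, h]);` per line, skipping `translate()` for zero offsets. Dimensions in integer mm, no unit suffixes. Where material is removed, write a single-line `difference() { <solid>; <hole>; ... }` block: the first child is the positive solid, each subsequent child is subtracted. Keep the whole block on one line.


difference() { translate([456, 454, 0]) cube([2509, 246, 2709]); translate([979, 454, 706]) cube([1296, 246, 1468]); }


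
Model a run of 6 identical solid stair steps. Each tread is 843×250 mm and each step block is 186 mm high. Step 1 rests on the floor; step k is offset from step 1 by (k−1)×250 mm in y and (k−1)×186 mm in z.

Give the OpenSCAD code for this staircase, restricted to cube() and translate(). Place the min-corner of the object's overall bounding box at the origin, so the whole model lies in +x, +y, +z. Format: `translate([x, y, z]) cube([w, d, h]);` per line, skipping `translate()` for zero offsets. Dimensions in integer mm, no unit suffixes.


cube([843, 250, 186]);
translate([0, 250, 186]) cube([843, 250, 186]);
translate([0, 500, 372]) cube([843, 250, 186]);
translate([0, 750, 558]) cube([843, 250, 186]);
translate([0, 1000, 744]) cube([843, 250, 186]);
translate([0, 1250, 930]) cube([843, 250, 186]);


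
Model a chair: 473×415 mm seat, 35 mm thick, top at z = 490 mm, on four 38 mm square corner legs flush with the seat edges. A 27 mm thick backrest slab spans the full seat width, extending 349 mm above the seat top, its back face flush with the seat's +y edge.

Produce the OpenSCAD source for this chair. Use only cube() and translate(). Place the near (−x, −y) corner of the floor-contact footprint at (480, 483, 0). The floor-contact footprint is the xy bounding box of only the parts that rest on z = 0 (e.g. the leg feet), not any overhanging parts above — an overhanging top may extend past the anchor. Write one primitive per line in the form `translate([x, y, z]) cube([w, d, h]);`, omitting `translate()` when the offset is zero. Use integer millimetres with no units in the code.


translate([480, 483, 455]) cube([473, 415, 35]);
translate([480, 483, 0]) cube([38, 38, 455]);
translate([915, 483, 0]) cube([38, 38, 455]);
translate([480, 860, 0]) cube([38, 38, 455]);
translate([915, 860, 0]) cube([38, 38, 455]);
translate([480, 871, 490]) cube([473, 27, 349]);


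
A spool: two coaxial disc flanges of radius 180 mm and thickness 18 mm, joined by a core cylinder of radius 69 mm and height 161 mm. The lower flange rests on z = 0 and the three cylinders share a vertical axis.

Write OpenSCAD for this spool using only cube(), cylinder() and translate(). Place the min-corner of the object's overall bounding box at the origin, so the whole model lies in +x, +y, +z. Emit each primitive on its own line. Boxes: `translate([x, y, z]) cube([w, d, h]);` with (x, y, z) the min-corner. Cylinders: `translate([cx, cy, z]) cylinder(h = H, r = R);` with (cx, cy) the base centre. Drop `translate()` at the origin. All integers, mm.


translate([180, 180, 0]) cylinder(h = 18, r = 180);
translate([180, 180, 18]) cylinder(h = 161, r = 69);
translate([180, 180, 179]) cylinder(h = 18, r = 180);


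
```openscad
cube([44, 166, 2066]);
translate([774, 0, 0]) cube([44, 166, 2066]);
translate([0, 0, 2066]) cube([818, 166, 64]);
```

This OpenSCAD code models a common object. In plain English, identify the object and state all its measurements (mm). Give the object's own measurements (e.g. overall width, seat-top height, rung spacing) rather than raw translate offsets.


A door frame. The clear opening is 730 mm wide and 2066 mm high. Two 44 mm wide jambs, 166 mm deep, stand either side of the opening from the floor to the top of the opening. A 64 mm thick head sits across the top of both jambs, spanning the full outside width of the frame.


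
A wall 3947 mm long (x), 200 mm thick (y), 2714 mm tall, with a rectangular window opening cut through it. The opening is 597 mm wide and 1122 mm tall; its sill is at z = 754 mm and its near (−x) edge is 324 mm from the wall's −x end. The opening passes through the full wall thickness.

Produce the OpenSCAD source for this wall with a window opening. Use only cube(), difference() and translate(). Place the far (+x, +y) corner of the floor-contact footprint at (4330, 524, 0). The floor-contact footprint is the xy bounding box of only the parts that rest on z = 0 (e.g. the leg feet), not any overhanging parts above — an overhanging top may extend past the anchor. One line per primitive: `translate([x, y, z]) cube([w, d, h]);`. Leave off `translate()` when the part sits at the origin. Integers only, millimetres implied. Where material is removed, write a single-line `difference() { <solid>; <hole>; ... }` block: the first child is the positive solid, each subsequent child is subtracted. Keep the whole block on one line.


difference() { translate([383, 324, 0]) cube([3947, 200, 2714]); translate([707, 324, 754]) cube([597, 200, 1122]); }


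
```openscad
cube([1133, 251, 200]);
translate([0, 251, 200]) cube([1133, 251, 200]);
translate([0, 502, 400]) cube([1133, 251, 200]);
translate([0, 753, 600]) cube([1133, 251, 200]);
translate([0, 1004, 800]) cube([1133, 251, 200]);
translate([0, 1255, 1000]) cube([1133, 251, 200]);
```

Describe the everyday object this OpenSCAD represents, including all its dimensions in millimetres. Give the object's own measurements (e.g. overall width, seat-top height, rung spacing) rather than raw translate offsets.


A straight staircase of 6 solid steps. Each step is 1133 mm wide (x), 251 mm deep (y, the going) and 200 mm tall (the rise). The first step rests on the floor; each subsequent step sits one going further in +y and one rise higher in +z, directly behind and above the previous step with no overlap.


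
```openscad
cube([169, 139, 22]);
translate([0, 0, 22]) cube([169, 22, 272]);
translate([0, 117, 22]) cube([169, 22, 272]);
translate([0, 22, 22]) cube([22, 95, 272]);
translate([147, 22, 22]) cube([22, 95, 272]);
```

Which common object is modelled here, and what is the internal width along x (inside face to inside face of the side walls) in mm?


An open box. The internal width is 125 mm.

A 169×139 base slab with four walls standing on it — an open box. The base is 169 mm wide and the walls are 22 mm thick, so the internal width is 169 − 2 × 22 = 125 mm.


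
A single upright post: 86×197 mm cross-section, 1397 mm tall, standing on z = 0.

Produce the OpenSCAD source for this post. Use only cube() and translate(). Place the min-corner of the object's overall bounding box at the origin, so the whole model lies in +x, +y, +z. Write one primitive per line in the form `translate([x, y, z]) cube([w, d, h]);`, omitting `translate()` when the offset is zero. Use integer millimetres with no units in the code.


cube([86, 197, 1397]);


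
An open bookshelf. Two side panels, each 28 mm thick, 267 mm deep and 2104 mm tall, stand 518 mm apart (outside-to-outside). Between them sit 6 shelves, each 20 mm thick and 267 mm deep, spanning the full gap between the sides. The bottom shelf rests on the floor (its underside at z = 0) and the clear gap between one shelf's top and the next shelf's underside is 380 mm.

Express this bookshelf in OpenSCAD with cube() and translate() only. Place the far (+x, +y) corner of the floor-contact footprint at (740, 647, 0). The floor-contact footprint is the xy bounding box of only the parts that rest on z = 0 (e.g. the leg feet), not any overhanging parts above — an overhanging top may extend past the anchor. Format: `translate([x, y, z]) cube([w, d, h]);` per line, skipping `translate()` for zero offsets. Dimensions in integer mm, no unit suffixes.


translate([222, 380, 0]) cube([28, 267, 2104]);
translate([712, 380, 0]) cube([28, 267, 2104]);
translate([250, 380, 0]) cube([462, 267, 20]);
translate([250, 380, 400]) cube([462, 267, 20]);
translate([250, 380, 800]) cube([462, 267, 20]);
translate([250, 380, 1200]) cube([462, 267, 20]);
translate([250, 380, 1600]) cube([462, 267, 20]);
translate([250, 380, 2000]) cube([462, 267, 20]);


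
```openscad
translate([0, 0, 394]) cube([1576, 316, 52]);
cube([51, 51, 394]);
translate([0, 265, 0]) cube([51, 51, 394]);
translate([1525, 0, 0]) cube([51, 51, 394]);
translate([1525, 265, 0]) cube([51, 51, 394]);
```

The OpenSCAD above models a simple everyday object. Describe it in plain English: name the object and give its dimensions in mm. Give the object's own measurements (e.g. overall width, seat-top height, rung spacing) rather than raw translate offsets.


A long wooden bench with a 1576 mm (x) × 316 mm (y) seat, 52 mm thick, its top surface 446 mm above the floor. Four 51 mm square legs at the seat corners, flush with the edges, run from z = 0 to the seat underside.


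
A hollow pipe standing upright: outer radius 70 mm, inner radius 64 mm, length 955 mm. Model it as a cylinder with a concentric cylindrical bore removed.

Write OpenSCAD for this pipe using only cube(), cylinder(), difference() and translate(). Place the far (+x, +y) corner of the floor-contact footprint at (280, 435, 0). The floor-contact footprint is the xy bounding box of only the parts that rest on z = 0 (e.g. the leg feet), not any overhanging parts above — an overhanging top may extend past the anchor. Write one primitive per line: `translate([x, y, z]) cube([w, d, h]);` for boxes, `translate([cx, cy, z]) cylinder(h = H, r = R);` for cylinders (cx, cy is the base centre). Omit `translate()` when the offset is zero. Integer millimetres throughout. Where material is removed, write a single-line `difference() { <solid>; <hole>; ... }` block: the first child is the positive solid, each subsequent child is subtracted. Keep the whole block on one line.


difference() { translate([210, 365, 0]) cylinder(h = 955, r = 70); translate([210, 365, 0]) cylinder(h = 955, r = 64); }


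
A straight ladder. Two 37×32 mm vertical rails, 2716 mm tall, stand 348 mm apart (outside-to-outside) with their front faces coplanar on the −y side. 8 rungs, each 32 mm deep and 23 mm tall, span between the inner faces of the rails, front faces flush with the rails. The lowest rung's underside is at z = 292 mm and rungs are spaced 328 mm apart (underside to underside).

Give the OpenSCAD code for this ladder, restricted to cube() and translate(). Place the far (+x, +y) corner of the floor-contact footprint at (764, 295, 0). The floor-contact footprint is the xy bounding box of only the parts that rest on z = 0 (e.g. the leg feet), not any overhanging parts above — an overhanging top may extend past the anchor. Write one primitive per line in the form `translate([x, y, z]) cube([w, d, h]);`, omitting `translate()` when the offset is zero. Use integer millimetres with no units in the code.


translate([416, 263, 0]) cube([37, 32, 2716]);
translate([727, 263, 0]) cube([37, 32, 2716]);
translate([453, 263, 292]) cube([274, 32, 23]);
translate([453, 263, 620]) cube([274, 32, 23]);
translate([453, 263, 948]) cube([274, 32, 23]);
translate([453, 263, 1276]) cube([274, 32, 23]);
translate([453, 263, 1604]) cube([274, 32, 23]);
translate([453, 263, 1932]) cube([274, 32, 23]);
translate([453, 263, 2260]) cube([274, 32, 23]);
translate([453, 263, 2588]) cube([274, 32, 23]);


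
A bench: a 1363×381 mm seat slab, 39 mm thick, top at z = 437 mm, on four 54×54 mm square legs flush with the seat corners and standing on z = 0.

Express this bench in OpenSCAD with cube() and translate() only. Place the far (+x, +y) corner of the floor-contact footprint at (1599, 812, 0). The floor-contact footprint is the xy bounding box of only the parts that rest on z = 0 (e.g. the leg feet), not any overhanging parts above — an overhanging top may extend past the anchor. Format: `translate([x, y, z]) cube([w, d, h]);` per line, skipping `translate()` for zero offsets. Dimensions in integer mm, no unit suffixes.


translate([236, 431, 398]) cube([1363, 381, 39]);
translate([236, 431, 0]) cube([54, 54, 398]);
translate([236, 758, 0]) cube([54, 54, 398]);
translate([1545, 431, 0]) cube([54, 54, 398]);
translate([1545, 758, 0]) cube([54, 54, 398]);


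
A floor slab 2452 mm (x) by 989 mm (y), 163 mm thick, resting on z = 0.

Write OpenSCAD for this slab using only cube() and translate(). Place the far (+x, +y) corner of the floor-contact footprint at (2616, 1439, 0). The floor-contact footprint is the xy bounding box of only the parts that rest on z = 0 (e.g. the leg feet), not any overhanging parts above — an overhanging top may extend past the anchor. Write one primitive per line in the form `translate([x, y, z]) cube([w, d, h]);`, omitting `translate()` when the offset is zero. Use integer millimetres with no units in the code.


translate([164, 450, 0]) cube([2452, 989, 163]);


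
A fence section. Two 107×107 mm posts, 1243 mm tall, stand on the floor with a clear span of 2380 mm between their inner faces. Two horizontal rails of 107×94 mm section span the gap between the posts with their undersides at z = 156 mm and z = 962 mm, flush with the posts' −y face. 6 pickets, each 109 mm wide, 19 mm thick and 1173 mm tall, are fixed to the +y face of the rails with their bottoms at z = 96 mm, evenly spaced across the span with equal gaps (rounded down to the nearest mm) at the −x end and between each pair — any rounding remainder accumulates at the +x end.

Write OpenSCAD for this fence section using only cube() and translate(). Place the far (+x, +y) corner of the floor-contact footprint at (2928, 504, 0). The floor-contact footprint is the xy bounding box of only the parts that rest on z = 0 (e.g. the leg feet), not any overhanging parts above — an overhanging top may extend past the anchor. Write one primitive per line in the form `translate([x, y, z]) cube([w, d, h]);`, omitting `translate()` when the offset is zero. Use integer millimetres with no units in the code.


translate([334, 397, 0]) cube([107, 107, 1243]);
translate([2821, 397, 0]) cube([107, 107, 1243]);
translate([441, 397, 156]) cube([2380, 107, 94]);
translate([441, 397, 962]) cube([2380, 107, 94]);
translate([687, 504, 96]) cube([109, 19, 1173]);
translate([1042, 504, 96]) cube([109, 19, 1173]);
translate([1397, 504, 96]) cube([109, 19, 1173]);
translate([1752, 504, 96]) cube([109, 19, 1173]);
translate([2107, 504, 96]) cube([109, 19, 1173]);
translate([2462, 504, 96]) cube([109, 19, 1173]);


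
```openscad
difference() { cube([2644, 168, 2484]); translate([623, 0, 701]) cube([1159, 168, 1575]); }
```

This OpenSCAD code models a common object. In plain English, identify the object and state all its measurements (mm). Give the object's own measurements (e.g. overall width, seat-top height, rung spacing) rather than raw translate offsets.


A wall 2644 mm long (x), 168 mm thick (y), 2484 mm tall, with a rectangular window opening cut through it. The opening is 1159 mm wide and 1575 mm tall; its sill is at z = 701 mm and its near (−x) edge is 623 mm from the wall's −x end. The opening passes through the full wall thickness.


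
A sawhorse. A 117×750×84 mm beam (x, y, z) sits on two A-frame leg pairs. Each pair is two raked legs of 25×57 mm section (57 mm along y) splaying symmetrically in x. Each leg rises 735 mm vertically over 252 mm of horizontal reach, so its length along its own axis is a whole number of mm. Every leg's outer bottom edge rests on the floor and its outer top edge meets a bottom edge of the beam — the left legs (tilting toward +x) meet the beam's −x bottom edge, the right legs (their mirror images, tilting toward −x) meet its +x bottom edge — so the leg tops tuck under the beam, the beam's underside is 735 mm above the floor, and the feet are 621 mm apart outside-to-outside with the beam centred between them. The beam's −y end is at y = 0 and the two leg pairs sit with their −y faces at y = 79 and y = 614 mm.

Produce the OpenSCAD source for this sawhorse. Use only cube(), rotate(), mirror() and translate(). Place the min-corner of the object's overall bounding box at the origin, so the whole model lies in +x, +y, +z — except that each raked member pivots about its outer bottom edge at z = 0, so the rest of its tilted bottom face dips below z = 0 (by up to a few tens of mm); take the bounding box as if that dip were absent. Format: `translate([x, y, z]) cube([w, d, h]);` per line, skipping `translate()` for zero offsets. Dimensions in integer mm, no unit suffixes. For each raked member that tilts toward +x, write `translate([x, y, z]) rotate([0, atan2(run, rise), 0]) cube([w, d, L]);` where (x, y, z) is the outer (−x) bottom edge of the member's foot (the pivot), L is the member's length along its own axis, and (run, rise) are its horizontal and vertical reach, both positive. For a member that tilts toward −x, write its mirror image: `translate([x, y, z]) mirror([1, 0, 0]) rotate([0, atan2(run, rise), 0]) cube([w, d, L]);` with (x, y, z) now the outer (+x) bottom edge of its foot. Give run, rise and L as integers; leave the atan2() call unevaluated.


translate([252, 0, 735]) cube([117, 750, 84]);
translate([0, 79, 0]) rotate([0, atan2(252, 735), 0]) cube([25, 57, 777]);
translate([621, 79, 0]) mirror([1, 0, 0]) rotate([0, atan2(252, 735), 0]) cube([25, 57, 777]);
translate([0, 614, 0]) rotate([0, atan2(252, 735), 0]) cube([25, 57, 777]);
translate([621, 614, 0]) mirror([1, 0, 0]) rotate([0, atan2(252, 735), 0]) cube([25, 57, 777]);


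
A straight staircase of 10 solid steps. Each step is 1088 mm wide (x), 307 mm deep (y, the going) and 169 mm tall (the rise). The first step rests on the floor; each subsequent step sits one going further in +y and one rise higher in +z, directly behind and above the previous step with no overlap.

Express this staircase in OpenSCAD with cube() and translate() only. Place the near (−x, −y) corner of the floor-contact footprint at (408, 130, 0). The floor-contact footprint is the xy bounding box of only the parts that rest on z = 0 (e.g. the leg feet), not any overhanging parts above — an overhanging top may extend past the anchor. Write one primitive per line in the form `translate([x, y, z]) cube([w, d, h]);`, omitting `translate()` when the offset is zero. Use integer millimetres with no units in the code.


translate([408, 130, 0]) cube([1088, 307, 169]);
translate([408, 437, 169]) cube([1088, 307, 169]);
translate([408, 744, 338]) cube([1088, 307, 169]);
translate([408, 1051, 507]) cube([1088, 307, 169]);
translate([408, 1358, 676]) cube([1088, 307, 169]);
translate([408, 1665, 845]) cube([1088, 307, 169]);
translate([408, 1972, 1014]) cube([1088, 307, 169]);
translate([408, 2279, 1183]) cube([1088, 307, 169]);
translate([408, 2586, 1352]) cube([1088, 307, 169]);
translate([408, 2893, 1521]) cube([1088, 307, 169]);


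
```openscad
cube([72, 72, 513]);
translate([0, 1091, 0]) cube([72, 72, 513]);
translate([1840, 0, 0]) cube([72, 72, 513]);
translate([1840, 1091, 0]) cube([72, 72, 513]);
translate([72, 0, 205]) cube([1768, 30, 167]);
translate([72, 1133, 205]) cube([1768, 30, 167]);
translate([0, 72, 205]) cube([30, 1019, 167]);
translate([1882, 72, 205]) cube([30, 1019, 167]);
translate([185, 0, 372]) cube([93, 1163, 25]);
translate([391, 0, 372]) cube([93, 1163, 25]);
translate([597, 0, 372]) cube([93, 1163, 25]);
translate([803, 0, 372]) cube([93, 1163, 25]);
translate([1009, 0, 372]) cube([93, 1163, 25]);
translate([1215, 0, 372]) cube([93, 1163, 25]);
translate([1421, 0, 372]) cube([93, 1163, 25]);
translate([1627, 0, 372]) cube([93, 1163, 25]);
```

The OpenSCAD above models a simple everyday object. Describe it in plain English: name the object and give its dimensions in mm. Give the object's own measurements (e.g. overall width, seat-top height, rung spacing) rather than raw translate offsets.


A bed frame 1912 mm long (x) by 1163 mm wide (y). Four 72×72 mm corner posts, 513 mm tall, at the corners of the footprint. Four rails of 30 mm thickness and 167 mm height run between adjacent posts with their undersides at z = 205 mm, their outer faces flush with the outside of the frame (the two x-running rails run between the posts' inner faces; the two y-running rails run between the posts' inner faces). 8 slats, each 93 mm wide (x) and 25 mm thick, lie across the top of the two x-running rails, running the full 1163 mm width of the frame in y; along x they sit between the end posts with a 113 mm gap after the −x posts and between neighbouring slats, leaving 120 mm before the +x posts.


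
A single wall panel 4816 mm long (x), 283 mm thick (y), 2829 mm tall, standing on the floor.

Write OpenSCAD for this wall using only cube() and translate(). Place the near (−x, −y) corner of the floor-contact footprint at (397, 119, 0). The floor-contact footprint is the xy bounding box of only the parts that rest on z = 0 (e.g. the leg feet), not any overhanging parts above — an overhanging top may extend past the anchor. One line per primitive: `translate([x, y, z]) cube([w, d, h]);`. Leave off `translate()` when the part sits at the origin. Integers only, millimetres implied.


translate([397, 119, 0]) cube([4816, 283, 2829]);
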